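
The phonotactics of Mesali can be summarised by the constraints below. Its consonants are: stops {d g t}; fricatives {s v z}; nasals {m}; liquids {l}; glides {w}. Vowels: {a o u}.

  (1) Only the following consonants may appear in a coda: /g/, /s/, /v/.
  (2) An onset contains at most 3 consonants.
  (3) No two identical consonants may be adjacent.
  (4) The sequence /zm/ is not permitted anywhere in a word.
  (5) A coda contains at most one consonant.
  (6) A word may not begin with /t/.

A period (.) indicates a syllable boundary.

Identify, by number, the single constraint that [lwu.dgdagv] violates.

[lwu.dgdagv]: syllable 2 coda /gv/ has 2 consonants (> 1).
This is a violation of constraint 5: "A coda contains at most one consonant."
The remaining constraints (1, 2, 3, 4, 6) are satisfied.

5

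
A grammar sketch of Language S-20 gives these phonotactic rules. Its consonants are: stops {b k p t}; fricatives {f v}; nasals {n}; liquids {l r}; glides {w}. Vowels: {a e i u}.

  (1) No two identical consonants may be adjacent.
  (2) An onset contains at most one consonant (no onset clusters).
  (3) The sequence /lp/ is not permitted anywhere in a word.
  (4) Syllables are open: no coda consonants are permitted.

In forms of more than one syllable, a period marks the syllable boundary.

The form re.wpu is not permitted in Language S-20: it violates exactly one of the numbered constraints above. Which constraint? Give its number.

re.wpu: syllable 2 onset /wp/ has 2 consonants (> 1).
This is a violation of constraint 2: "An onset contains at most one consonant (no onset clusters)."
The remaining constraints (1, 3, 4) are satisfied.

2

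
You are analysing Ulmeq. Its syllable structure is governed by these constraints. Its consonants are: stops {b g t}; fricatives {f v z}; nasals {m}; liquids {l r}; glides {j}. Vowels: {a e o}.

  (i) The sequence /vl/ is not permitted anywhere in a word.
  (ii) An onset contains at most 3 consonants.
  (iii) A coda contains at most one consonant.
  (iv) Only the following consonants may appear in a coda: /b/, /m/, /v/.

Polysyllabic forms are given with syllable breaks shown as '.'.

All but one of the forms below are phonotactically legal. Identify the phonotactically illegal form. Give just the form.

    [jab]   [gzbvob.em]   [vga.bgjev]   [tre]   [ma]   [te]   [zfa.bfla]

[gzbvob.em]

[jab] — σ1 onset /j/, coda /b/ ok → phonotactically legal
[gzbvob.em] — violates constraint (ii): syllable 1 onset /gzbv/ has 4 consonants (> 3) → phonotactically illegal
[vga.bgjev] — σ1 onset /vg/ (2C), coda /∅/ ok; σ2 onset /bgj/ (3C), coda /v/ ok → phonotactically legal
[tre] — σ1 onset /tr/ (2C), coda /∅/ ok → phonotactically legal
[ma] — σ1 onset /m/, coda /∅/ ok → phonotactically legal
[te] — σ1 onset /t/, coda /∅/ ok → phonotactically legal
[zfa.bfla] — σ1 onset /zf/ (2C), coda /∅/ ok; σ2 onset /bfl/ (3C), coda /∅/ ok → phonotactically legal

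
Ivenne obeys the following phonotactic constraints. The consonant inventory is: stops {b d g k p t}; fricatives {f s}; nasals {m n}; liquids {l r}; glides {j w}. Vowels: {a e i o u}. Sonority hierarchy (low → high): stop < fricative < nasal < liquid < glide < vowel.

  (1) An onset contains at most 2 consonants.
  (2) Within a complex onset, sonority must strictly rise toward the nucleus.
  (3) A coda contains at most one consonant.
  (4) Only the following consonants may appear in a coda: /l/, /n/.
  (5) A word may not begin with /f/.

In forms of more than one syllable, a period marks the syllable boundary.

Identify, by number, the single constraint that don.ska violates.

2

don.ska: syllable 2 onset /sk/: /s/ (fricative, 2) → /k/ (stop, 1) does not rise.
This is a violation of constraint 2: "Within a complex onset, sonority must strictly rise toward the nucleus."
The remaining constraints (1, 3, 4, 5) are satisfied.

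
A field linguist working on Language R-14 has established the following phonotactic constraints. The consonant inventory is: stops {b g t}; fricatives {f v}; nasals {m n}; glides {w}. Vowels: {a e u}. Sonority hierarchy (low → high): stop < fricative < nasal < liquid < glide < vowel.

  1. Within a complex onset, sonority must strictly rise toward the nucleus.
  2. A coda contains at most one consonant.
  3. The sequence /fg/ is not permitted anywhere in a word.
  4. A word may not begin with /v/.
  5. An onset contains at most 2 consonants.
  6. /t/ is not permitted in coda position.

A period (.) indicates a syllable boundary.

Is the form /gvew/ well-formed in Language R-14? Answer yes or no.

/gvew/ — σ1 onset /gv/ (1→2 rises), coda /w/ ok → well-formed

yes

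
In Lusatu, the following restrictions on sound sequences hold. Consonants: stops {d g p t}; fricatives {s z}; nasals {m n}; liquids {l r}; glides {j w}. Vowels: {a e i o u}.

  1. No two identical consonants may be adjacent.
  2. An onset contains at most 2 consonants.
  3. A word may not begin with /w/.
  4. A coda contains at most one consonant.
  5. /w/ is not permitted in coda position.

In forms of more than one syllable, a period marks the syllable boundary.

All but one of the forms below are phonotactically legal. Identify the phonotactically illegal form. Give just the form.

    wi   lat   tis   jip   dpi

wi — violates constraint 3: word begins with /w/ → phonotactically illegal
lat — σ1 onset /l/, coda /t/ ok → phonotactically legal
tis — σ1 onset /t/, coda /s/ ok → phonotactically legal
jip — σ1 onset /j/, coda /p/ ok → phonotactically legal
dpi — σ1 onset /dp/ (2C), coda /∅/ ok → phonotactically legal

wi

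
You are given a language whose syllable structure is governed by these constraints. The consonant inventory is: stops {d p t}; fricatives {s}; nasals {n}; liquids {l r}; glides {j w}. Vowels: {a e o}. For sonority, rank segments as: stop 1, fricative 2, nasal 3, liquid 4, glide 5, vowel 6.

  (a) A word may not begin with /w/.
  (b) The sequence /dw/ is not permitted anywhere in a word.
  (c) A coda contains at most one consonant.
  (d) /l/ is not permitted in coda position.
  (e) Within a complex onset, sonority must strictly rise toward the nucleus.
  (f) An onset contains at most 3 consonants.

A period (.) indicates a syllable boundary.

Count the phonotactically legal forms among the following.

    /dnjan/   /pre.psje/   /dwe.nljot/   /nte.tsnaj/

/dnjan/ — σ1 onset /dnj/ (1→3→5 rises), coda /n/ ok → phonotactically legal
/pre.psje/ — σ1 onset /pr/ (1→4 rises), coda /∅/ ok; σ2 onset /psj/ (1→2→5 rises), coda /∅/ ok → phonotactically legal
/dwe.nljot/ — violates constraint (b): contains banned sequence /dw/ → phonotactically illegal
/nte.tsnaj/ — violates constraint (e): syllable 1 onset /nt/: /n/ (nasal, 3) → /t/ (stop, 1) does not rise → phonotactically illegal
Phonotactically legal: /dnjan/, /pre.psje/ → 2.

2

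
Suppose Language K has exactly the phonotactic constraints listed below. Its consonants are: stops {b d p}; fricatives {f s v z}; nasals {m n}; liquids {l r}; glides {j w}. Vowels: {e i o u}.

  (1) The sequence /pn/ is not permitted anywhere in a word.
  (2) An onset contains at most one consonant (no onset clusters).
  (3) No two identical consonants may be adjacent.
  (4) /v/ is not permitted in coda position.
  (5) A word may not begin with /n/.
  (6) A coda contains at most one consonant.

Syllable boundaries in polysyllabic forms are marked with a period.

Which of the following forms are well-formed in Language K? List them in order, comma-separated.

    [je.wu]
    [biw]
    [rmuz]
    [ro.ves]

[je.wu], [biw], [ro.ves]

[je.wu] — σ1 onset /j/, coda /∅/ ok; σ2 onset /w/, coda /∅/ ok → well-formed
[biw] — σ1 onset /b/, coda /w/ ok → well-formed
[rmuz] — violates constraint 2: syllable 1 onset /rm/ has 2 consonants (> 1) → ill-formed
[ro.ves] — σ1 onset /r/, coda /∅/ ok; σ2 onset /v/, coda /s/ ok → well-formed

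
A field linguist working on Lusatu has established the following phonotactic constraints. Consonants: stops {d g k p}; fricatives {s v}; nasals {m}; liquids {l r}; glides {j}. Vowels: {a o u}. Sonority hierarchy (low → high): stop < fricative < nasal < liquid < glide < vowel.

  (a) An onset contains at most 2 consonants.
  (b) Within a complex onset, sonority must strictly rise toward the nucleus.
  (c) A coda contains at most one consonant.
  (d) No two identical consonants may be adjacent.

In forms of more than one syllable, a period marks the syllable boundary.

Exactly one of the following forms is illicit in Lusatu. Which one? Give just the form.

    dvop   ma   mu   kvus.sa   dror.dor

dvop — σ1 onset /dv/ (1→2 rises), coda /p/ ok → licit
ma — σ1 onset /m/, coda /∅/ ok → licit
mu — σ1 onset /m/, coda /∅/ ok → licit
kvus.sa — violates constraint (d): adjacent identical consonants /ss/ → illicit
dror.dor — σ1 onset /dr/ (1→4 rises), coda /r/ ok; σ2 onset /d/, coda /r/ ok → licit

kvus.sa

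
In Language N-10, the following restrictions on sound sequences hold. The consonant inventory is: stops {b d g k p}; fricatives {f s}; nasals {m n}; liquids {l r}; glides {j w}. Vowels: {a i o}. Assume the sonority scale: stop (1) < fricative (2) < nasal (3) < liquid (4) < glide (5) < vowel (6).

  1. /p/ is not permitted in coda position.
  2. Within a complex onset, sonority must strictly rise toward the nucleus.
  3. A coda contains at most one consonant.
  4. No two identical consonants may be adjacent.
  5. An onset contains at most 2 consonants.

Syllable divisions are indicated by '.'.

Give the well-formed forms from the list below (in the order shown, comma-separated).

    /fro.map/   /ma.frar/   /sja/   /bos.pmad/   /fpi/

/fro.map/ — violates constraint 1: syllable 2 coda contains /p/ → ill-formed
/ma.frar/ — σ1 onset /m/, coda /∅/ ok; σ2 onset /fr/ (2→4 rises), coda /r/ ok → well-formed
/sja/ — σ1 onset /sj/ (2→5 rises), coda /∅/ ok → well-formed
/bos.pmad/ — σ1 onset /b/, coda /s/ ok; σ2 onset /pm/ (1→3 rises), coda /d/ ok → well-formed
/fpi/ — violates constraint 2: syllable 1 onset /fp/: /f/ (fricative, 2) → /p/ (stop, 1) does not rise → ill-formed

/ma.frar/, /sja/, /bos.pmad/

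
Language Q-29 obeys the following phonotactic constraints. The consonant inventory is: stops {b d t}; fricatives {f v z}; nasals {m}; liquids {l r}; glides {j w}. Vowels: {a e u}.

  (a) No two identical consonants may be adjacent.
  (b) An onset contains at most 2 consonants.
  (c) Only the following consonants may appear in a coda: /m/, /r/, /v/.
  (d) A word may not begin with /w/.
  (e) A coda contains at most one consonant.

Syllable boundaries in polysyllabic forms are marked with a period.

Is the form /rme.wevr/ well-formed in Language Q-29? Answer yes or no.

/rme.wevr/ — violates constraint (e): syllable 2 coda /vr/ has 2 consonants (> 1) → ill-formed

no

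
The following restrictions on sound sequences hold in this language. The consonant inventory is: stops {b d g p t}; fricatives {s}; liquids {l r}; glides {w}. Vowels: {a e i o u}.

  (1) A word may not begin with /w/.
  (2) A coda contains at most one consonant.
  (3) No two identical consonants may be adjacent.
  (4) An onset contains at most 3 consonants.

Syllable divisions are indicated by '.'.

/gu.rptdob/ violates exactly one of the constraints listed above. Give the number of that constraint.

4

/gu.rptdob/: syllable 2 onset /rptd/ has 4 consonants (> 3).
This is a violation of constraint 4: "An onset contains at most 3 consonants."
The remaining constraints (1, 2, 3) are satisfied.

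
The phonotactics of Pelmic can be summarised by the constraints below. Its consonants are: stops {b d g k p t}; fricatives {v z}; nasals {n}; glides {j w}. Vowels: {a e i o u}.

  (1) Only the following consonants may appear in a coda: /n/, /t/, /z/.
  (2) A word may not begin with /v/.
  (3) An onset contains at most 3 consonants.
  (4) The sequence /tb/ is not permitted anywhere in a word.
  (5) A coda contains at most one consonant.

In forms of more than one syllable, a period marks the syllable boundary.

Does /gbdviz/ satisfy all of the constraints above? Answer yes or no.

/gbdviz/ — violates constraint 3: syllable 1 onset /gbdv/ has 4 consonants (> 3) → phonotactically illegal

no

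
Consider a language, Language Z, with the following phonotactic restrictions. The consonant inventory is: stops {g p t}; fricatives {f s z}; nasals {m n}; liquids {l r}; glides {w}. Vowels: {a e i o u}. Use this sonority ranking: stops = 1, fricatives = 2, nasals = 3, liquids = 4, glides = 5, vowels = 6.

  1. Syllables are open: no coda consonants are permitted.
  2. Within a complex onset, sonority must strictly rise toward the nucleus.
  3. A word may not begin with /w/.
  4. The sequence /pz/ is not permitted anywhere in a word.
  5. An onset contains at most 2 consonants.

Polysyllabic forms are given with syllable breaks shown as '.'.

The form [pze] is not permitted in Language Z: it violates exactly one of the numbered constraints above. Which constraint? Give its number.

[pze]: contains banned sequence /pz/.
This is a violation of constraint 4: "The sequence /pz/ is not permitted anywhere in a word."
The remaining constraints (1, 2, 3, 5) are satisfied.

4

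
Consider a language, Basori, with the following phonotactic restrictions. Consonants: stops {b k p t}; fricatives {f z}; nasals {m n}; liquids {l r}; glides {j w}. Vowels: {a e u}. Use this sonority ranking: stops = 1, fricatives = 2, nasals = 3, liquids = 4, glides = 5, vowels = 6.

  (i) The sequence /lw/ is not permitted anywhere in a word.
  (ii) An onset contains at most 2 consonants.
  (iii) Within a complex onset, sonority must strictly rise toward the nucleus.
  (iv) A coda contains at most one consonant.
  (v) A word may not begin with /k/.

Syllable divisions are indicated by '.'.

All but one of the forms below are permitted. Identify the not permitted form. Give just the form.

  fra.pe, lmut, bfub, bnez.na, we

lmut

fra.pe — σ1 onset /fr/ (2→4 rises), coda /∅/ ok; σ2 onset /p/, coda /∅/ ok → permitted
lmut — violates constraint (iii): syllable 1 onset /lm/: /l/ (liquid, 4) → /m/ (nasal, 3) does not rise → not permitted
bfub — σ1 onset /bf/ (1→2 rises), coda /b/ ok → permitted
bnez.na — σ1 onset /bn/ (1→3 rises), coda /z/ ok; σ2 onset /n/, coda /∅/ ok → permitted
we — σ1 onset /w/, coda /∅/ ok → permitted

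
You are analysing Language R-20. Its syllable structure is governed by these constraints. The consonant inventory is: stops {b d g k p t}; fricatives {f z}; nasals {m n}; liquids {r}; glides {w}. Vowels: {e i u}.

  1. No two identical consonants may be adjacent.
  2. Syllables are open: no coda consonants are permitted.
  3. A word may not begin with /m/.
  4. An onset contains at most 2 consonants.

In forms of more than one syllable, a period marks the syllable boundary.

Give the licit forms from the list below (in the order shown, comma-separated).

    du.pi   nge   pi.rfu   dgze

du.pi, nge, pi.rfu

du.pi — σ1 onset /d/, coda /∅/ ok; σ2 onset /p/, coda /∅/ ok → licit
nge — σ1 onset /ng/ (2C), coda /∅/ ok → licit
pi.rfu — σ1 onset /p/, coda /∅/ ok; σ2 onset /rf/ (2C), coda /∅/ ok → licit
dgze — violates constraint 4: syllable 1 onset /dgz/ has 3 consonants (> 2) → illicit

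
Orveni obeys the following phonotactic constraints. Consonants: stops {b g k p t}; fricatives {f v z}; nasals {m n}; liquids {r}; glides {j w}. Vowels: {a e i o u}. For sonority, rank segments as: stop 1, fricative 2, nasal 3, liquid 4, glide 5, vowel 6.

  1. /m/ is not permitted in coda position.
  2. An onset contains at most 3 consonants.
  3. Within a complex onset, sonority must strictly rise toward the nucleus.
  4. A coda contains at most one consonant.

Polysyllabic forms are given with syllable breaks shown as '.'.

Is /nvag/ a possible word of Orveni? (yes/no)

no

/nvag/ — violates constraint 3: syllable 1 onset /nv/: /n/ (nasal, 3) → /v/ (fricative, 2) does not rise → illicit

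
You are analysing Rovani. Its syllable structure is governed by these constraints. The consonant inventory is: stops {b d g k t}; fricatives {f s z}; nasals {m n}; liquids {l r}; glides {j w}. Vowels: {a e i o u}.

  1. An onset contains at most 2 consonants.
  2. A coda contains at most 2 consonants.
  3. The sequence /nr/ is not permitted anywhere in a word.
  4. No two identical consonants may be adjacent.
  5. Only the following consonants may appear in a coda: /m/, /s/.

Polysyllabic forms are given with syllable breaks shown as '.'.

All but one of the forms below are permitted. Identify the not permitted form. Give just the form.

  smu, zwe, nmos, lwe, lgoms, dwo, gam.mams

gam.mams

smu — σ1 onset /sm/ (2C), coda /∅/ ok → permitted
zwe — σ1 onset /zw/ (2C), coda /∅/ ok → permitted
nmos — σ1 onset /nm/ (2C), coda /s/ ok → permitted
lwe — σ1 onset /lw/ (2C), coda /∅/ ok → permitted
lgoms — σ1 onset /lg/ (2C), coda /ms/ (2C) ok → permitted
dwo — σ1 onset /dw/ (2C), coda /∅/ ok → permitted
gam.mams — violates constraint 4: adjacent identical consonants /mm/ → not permitted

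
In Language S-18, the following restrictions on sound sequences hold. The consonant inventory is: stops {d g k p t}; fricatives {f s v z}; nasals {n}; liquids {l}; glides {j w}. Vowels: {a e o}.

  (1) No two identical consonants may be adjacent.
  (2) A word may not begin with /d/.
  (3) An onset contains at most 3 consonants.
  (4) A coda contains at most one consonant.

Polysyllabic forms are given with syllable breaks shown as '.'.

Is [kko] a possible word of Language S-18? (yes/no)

[kko] — violates constraint 1: adjacent identical consonants /kk/ → ill-formed

no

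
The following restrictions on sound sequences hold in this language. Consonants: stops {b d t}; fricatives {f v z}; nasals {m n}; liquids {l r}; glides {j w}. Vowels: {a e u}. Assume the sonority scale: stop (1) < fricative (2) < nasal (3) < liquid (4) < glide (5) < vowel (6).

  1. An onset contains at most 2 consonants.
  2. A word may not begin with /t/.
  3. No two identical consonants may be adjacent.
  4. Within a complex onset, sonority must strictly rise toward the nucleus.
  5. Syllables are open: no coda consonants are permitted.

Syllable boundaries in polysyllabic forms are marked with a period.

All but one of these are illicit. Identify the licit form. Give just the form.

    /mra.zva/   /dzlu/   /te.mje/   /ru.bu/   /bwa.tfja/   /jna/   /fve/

/ru.bu/

/mra.zva/ — violates constraint 4: syllable 2 onset /zv/: /z/ (fricative, 2) → /v/ (fricative, 2) does not rise → illicit
/dzlu/ — violates constraint 1: syllable 1 onset /dzl/ has 3 consonants (> 2) → illicit
/te.mje/ — violates constraint 2: word begins with /t/ → illicit
/ru.bu/ — σ1 onset /r/, coda /∅/ ok; σ2 onset /b/, coda /∅/ ok → licit
/bwa.tfja/ — violates constraint 1: syllable 2 onset /tfj/ has 3 consonants (> 2) → illicit
/jna/ — violates constraint 4: syllable 1 onset /jn/: /j/ (glide, 5) → /n/ (nasal, 3) does not rise → illicit
/fve/ — violates constraint 4: syllable 1 onset /fv/: /f/ (fricative, 2) → /v/ (fricative, 2) does not rise → illicit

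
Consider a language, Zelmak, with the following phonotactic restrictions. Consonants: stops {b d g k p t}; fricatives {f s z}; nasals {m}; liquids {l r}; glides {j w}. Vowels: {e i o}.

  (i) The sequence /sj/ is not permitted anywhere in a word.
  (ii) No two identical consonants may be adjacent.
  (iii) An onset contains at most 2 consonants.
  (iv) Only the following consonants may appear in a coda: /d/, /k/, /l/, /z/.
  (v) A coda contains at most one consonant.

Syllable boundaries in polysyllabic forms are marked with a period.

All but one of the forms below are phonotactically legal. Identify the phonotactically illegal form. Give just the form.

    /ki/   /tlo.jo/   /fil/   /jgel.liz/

/ki/ — σ1 onset /k/, coda /∅/ ok → phonotactically legal
/tlo.jo/ — σ1 onset /tl/ (2C), coda /∅/ ok; σ2 onset /j/, coda /∅/ ok → phonotactically legal
/fil/ — σ1 onset /f/, coda /l/ ok → phonotactically legal
/jgel.liz/ — violates constraint (ii): adjacent identical consonants /ll/ → phonotactically illegal

/jgel.liz/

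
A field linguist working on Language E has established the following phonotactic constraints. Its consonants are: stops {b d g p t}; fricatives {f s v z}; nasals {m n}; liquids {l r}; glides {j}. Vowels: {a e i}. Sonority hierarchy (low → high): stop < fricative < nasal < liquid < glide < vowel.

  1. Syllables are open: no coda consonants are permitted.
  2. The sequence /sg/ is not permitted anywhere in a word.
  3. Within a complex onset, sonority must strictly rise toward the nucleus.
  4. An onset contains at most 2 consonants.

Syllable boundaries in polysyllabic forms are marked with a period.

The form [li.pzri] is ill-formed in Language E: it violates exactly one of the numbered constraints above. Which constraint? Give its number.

4

[li.pzri]: syllable 2 onset /pzr/ has 3 consonants (> 2).
This is a violation of constraint 4: "An onset contains at most 2 consonants."
The remaining constraints (1, 2, 3) are satisfied.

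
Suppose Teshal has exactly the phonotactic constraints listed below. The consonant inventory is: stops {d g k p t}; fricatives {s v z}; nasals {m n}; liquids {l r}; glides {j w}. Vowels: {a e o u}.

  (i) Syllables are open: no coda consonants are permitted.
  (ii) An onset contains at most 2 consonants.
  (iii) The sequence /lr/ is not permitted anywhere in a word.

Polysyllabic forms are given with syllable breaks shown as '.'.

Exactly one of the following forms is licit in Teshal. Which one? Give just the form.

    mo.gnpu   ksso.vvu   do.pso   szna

mo.gnpu — violates constraint (ii): syllable 2 onset /gnp/ has 3 consonants (> 2) → illicit
ksso.vvu — violates constraint (ii): syllable 1 onset /kss/ has 3 consonants (> 2) → illicit
do.pso — σ1 onset /d/, coda /∅/ ok; σ2 onset /ps/ (2C), coda /∅/ ok → licit
szna — violates constraint (ii): syllable 1 onset /szn/ has 3 consonants (> 2) → illicit

do.pso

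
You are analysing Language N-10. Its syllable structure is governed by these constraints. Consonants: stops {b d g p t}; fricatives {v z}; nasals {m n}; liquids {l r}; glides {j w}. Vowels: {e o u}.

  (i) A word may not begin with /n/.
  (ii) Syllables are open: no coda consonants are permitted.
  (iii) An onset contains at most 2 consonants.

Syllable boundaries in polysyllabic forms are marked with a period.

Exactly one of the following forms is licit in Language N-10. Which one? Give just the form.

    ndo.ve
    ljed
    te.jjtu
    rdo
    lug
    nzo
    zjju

ndo.ve — violates constraint (i): word begins with /n/ → illicit
ljed — violates constraint (ii): syllable 1 coda /d/ has 1 consonant (> 0) → illicit
te.jjtu — violates constraint (iii): syllable 2 onset /jjt/ has 3 consonants (> 2) → illicit
rdo — σ1 onset /rd/ (2C), coda /∅/ ok → licit
lug — violates constraint (ii): syllable 1 coda /g/ has 1 consonant (> 0) → illicit
nzo — violates constraint (i): word begins with /n/ → illicit
zjju — violates constraint (iii): syllable 1 onset /zjj/ has 3 consonants (> 2) → illicit

rdo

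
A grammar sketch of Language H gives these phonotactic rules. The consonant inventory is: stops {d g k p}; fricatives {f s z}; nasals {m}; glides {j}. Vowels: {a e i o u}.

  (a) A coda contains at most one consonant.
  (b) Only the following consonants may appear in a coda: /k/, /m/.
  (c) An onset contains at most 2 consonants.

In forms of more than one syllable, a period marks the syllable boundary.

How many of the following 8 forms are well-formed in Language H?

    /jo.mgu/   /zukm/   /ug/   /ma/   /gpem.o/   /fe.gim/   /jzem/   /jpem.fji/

6

/jo.mgu/ — σ1 onset /j/, coda /∅/ ok; σ2 onset /mg/ (2C), coda /∅/ ok → well-formed
/zukm/ — violates constraint (a): syllable 1 coda /km/ has 2 consonants (> 1) → ill-formed
/ug/ — violates constraint (b): syllable 1 coda contains /g/, which is not a licensed coda consonant → ill-formed
/ma/ — σ1 onset /m/, coda /∅/ ok → well-formed
/gpem.o/ — σ1 onset /gp/ (2C), coda /m/ ok; σ2 onset /∅/, coda /∅/ ok → well-formed
/fe.gim/ — σ1 onset /f/, coda /∅/ ok; σ2 onset /g/, coda /m/ ok → well-formed
/jzem/ — σ1 onset /jz/ (2C), coda /m/ ok → well-formed
/jpem.fji/ — σ1 onset /jp/ (2C), coda /m/ ok; σ2 onset /fj/ (2C), coda /∅/ ok → well-formed
Well-formed: /jo.mgu/, /ma/, /gpem.o/, /fe.gim/, /jzem/, /jpem.fji/ → 6.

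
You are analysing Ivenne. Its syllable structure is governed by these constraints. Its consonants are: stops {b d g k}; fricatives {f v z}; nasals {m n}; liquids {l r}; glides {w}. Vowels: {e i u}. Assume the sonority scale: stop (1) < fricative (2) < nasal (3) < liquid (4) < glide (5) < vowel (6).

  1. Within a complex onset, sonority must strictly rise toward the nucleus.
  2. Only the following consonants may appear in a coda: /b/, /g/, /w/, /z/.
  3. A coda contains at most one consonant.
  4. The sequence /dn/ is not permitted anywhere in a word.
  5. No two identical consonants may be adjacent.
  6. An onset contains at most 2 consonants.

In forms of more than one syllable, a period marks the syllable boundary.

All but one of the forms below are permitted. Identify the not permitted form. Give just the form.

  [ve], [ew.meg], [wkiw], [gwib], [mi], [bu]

[ve] — σ1 onset /v/, coda /∅/ ok → permitted
[ew.meg] — σ1 onset /∅/, coda /w/ ok; σ2 onset /m/, coda /g/ ok → permitted
[wkiw] — violates constraint 1: syllable 1 onset /wk/: /w/ (glide, 5) → /k/ (stop, 1) does not rise → not permitted
[gwib] — σ1 onset /gw/ (1→5 rises), coda /b/ ok → permitted
[mi] — σ1 onset /m/, coda /∅/ ok → permitted
[bu] — σ1 onset /b/, coda /∅/ ok → permitted

[wkiw]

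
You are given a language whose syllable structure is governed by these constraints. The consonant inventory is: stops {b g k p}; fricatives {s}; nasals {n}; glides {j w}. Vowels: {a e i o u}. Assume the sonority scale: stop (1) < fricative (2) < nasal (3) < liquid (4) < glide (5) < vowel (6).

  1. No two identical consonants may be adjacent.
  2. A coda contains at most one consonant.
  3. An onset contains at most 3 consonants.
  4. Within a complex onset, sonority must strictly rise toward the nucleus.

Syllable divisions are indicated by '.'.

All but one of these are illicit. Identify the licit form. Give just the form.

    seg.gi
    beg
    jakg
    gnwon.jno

beg

seg.gi — violates constraint 1: adjacent identical consonants /gg/ → illicit
beg — σ1 onset /b/, coda /g/ ok → licit
jakg — violates constraint 2: syllable 1 coda /kg/ has 2 consonants (> 1) → illicit
gnwon.jno — violates constraint 4: syllable 2 onset /jn/: /j/ (glide, 5) → /n/ (nasal, 3) does not rise → illicit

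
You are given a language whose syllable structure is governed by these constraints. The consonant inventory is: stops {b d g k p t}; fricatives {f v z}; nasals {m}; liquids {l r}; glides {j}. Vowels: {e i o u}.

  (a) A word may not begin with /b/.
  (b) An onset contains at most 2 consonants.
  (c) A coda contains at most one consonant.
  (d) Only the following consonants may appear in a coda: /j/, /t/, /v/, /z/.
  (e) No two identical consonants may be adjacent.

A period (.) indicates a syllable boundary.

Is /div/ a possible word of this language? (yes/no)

/div/ — σ1 onset /d/, coda /v/ ok → permitted

yes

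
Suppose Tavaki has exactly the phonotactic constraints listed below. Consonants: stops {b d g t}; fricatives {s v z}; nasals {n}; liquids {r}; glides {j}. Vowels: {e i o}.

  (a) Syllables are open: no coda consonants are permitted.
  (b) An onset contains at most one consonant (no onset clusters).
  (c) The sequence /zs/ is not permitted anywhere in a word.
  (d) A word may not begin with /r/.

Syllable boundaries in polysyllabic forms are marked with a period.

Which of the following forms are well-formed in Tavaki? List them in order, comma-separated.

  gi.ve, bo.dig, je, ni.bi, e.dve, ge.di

gi.ve — σ1 onset /g/, coda /∅/ ok; σ2 onset /v/, coda /∅/ ok → well-formed
bo.dig — violates constraint (a): syllable 2 coda /g/ has 1 consonant (> 0) → ill-formed
je — σ1 onset /j/, coda /∅/ ok → well-formed
ni.bi — σ1 onset /n/, coda /∅/ ok; σ2 onset /b/, coda /∅/ ok → well-formed
e.dve — violates constraint (b): syllable 2 onset /dv/ has 2 consonants (> 1) → ill-formed
ge.di — σ1 onset /g/, coda /∅/ ok; σ2 onset /d/, coda /∅/ ok → well-formed

gi.ve, je, ni.bi, ge.di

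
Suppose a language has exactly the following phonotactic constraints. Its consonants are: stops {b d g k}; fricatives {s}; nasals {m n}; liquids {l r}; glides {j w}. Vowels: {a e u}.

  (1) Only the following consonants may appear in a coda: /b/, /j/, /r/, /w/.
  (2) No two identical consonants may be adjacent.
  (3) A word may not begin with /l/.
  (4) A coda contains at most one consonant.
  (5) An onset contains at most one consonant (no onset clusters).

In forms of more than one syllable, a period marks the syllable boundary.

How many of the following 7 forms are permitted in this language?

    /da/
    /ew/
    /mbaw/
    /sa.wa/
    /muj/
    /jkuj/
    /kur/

/da/ — σ1 onset /d/, coda /∅/ ok → permitted
/ew/ — σ1 onset /∅/, coda /w/ ok → permitted
/mbaw/ — violates constraint 5: syllable 1 onset /mb/ has 2 consonants (> 1) → not permitted
/sa.wa/ — σ1 onset /s/, coda /∅/ ok; σ2 onset /w/, coda /∅/ ok → permitted
/muj/ — σ1 onset /m/, coda /j/ ok → permitted
/jkuj/ — violates constraint 5: syllable 1 onset /jk/ has 2 consonants (> 1) → not permitted
/kur/ — σ1 onset /k/, coda /r/ ok → permitted
Permitted: /da/, /ew/, /sa.wa/, /muj/, /kur/ → 5.

5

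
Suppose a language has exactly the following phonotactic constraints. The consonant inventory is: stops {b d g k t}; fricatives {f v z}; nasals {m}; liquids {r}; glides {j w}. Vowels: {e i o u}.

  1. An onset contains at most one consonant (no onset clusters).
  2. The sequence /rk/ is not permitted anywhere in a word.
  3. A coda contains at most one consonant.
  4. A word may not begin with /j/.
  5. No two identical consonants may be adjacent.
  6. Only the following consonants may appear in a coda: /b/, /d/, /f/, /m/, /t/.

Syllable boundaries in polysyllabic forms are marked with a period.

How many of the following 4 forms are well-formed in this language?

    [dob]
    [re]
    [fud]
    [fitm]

3

[dob] — σ1 onset /d/, coda /b/ ok → well-formed
[re] — σ1 onset /r/, coda /∅/ ok → well-formed
[fud] — σ1 onset /f/, coda /d/ ok → well-formed
[fitm] — violates constraint 3: syllable 1 coda /tm/ has 2 consonants (> 1) → ill-formed
Well-formed: [dob], [re], [fud] → 3.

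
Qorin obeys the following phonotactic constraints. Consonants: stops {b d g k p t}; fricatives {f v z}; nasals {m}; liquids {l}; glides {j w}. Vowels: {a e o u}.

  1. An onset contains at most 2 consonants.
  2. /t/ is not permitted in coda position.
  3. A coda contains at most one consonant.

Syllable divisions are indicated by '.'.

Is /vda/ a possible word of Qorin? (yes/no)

/vda/ — σ1 onset /vd/ (2C), coda /∅/ ok → phonotactically legal

yes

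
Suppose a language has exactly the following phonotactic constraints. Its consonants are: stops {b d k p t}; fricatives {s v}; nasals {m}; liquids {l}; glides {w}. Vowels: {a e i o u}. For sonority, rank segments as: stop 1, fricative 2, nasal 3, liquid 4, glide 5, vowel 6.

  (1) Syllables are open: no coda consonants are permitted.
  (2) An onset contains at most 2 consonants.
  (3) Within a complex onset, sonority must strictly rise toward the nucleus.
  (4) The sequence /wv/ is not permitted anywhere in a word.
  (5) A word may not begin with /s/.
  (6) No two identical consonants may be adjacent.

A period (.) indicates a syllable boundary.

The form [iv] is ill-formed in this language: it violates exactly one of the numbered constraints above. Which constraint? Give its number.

1

[iv]: syllable 1 coda /v/ has 1 consonant (> 0).
This is a violation of constraint 1: "Syllables are open: no coda consonants are permitted."
The remaining constraints (2, 3, 4, 5, 6) are satisfied.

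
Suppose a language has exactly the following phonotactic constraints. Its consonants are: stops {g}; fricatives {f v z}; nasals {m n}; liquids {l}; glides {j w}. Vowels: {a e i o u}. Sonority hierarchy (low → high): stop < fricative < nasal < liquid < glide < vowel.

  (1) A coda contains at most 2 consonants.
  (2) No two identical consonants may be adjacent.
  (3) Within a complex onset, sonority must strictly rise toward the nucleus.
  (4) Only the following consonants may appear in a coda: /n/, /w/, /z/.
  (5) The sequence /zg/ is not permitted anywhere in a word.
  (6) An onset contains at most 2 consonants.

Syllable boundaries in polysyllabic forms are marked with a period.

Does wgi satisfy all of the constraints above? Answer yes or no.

wgi — violates constraint 3: syllable 1 onset /wg/: /w/ (glide, 5) → /g/ (stop, 1) does not rise → not permitted

no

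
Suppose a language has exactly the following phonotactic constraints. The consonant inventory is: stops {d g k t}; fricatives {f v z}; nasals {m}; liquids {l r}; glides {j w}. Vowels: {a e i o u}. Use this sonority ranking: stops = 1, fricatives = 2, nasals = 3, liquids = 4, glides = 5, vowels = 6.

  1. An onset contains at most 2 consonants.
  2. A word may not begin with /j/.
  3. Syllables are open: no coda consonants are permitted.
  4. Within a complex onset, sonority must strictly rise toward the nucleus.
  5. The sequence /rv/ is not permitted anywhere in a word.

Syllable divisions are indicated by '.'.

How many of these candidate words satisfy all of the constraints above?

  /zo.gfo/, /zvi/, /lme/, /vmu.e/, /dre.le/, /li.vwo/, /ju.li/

/zo.gfo/ — σ1 onset /z/, coda /∅/ ok; σ2 onset /gf/ (1→2 rises), coda /∅/ ok → well-formed
/zvi/ — violates constraint 4: syllable 1 onset /zv/: /z/ (fricative, 2) → /v/ (fricative, 2) does not rise → ill-formed
/lme/ — violates constraint 4: syllable 1 onset /lm/: /l/ (liquid, 4) → /m/ (nasal, 3) does not rise → ill-formed
/vmu.e/ — σ1 onset /vm/ (2→3 rises), coda /∅/ ok; σ2 onset /∅/, coda /∅/ ok → well-formed
/dre.le/ — σ1 onset /dr/ (1→4 rises), coda /∅/ ok; σ2 onset /l/, coda /∅/ ok → well-formed
/li.vwo/ — σ1 onset /l/, coda /∅/ ok; σ2 onset /vw/ (2→5 rises), coda /∅/ ok → well-formed
/ju.li/ — violates constraint 2: word begins with /j/ → ill-formed
Well-formed: /zo.gfo/, /vmu.e/, /dre.le/, /li.vwo/ → 4.

4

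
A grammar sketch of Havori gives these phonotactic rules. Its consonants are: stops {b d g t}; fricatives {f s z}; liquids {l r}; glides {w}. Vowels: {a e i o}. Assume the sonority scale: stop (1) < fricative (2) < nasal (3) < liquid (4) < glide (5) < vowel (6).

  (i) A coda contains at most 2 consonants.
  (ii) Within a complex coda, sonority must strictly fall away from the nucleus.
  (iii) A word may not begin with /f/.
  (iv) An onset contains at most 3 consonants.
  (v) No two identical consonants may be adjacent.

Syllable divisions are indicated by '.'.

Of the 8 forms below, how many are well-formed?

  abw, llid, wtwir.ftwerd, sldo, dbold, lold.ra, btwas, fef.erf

abw — violates constraint (ii): syllable 1 coda /bw/: /b/ (stop, 1) → /w/ (glide, 5) does not fall → ill-formed
llid — violates constraint (v): adjacent identical consonants /ll/ → ill-formed
wtwir.ftwerd — σ1 onset /wtw/ (3C), coda /r/ ok; σ2 onset /ftw/ (3C), coda /rd/ (4→1 falls) ok → well-formed
sldo — σ1 onset /sld/ (3C), coda /∅/ ok → well-formed
dbold — σ1 onset /db/ (2C), coda /ld/ (4→1 falls) ok → well-formed
lold.ra — σ1 onset /l/, coda /ld/ (4→1 falls) ok; σ2 onset /r/, coda /∅/ ok → well-formed
btwas — σ1 onset /btw/ (3C), coda /s/ ok → well-formed
fef.erf — violates constraint (iii): word begins with /f/ → ill-formed
Well-formed: wtwir.ftwerd, sldo, dbold, lold.ra, btwas → 5.

5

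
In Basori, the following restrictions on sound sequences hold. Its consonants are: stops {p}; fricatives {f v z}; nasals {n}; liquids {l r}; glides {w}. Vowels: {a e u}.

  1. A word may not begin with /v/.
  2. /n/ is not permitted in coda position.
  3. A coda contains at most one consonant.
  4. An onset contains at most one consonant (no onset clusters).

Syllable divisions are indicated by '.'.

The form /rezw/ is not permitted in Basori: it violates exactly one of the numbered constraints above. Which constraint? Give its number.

3

/rezw/: syllable 1 coda /zw/ has 2 consonants (> 1).
This is a violation of constraint 3: "A coda contains at most one consonant."
The remaining constraints (1, 2, 4) are satisfied.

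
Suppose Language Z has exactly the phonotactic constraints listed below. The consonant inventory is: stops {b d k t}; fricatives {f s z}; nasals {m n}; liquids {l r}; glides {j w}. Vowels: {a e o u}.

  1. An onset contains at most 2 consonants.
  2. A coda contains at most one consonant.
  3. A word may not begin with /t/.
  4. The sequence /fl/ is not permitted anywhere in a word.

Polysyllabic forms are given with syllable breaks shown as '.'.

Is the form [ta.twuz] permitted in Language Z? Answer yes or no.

[ta.twuz] — violates constraint 3: word begins with /t/ → not permitted

no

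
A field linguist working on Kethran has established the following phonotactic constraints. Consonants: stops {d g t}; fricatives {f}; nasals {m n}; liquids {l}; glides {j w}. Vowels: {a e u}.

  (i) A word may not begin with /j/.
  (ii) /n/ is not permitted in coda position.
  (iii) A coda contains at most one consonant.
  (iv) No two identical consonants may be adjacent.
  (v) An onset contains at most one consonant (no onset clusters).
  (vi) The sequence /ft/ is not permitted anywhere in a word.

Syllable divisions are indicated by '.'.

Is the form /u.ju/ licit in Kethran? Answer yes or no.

yes

/u.ju/ — σ1 onset /∅/, coda /∅/ ok; σ2 onset /j/, coda /∅/ ok → licit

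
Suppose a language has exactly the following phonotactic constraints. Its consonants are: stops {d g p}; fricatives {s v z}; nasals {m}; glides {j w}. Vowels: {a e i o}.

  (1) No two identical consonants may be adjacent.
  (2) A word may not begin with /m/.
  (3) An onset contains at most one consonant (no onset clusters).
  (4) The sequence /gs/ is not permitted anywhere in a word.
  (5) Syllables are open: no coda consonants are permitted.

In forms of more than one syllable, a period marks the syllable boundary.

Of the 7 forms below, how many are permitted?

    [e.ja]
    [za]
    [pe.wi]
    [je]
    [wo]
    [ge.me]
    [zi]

[e.ja] — σ1 onset /∅/, coda /∅/ ok; σ2 onset /j/, coda /∅/ ok → permitted
[za] — σ1 onset /z/, coda /∅/ ok → permitted
[pe.wi] — σ1 onset /p/, coda /∅/ ok; σ2 onset /w/, coda /∅/ ok → permitted
[je] — σ1 onset /j/, coda /∅/ ok → permitted
[wo] — σ1 onset /w/, coda /∅/ ok → permitted
[ge.me] — σ1 onset /g/, coda /∅/ ok; σ2 onset /m/, coda /∅/ ok → permitted
[zi] — σ1 onset /z/, coda /∅/ ok → permitted
Permitted: [e.ja], [za], [pe.wi], [je], [wo], [ge.me], [zi] → 7.

7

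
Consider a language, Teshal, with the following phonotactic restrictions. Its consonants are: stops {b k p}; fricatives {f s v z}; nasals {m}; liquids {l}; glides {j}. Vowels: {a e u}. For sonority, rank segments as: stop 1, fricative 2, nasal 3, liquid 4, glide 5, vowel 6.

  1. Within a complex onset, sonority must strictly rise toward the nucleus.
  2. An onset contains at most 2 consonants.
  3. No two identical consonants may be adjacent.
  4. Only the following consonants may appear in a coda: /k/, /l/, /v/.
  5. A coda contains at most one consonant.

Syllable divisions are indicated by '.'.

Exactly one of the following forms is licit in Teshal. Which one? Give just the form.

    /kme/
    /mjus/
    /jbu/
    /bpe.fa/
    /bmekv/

/kme/

/kme/ — σ1 onset /km/ (1→3 rises), coda /∅/ ok → licit
/mjus/ — violates constraint 4: syllable 1 coda contains /s/, which is not a licensed coda consonant → illicit
/jbu/ — violates constraint 1: syllable 1 onset /jb/: /j/ (glide, 5) → /b/ (stop, 1) does not rise → illicit
/bpe.fa/ — violates constraint 1: syllable 1 onset /bp/: /b/ (stop, 1) → /p/ (stop, 1) does not rise → illicit
/bmekv/ — violates constraint 5: syllable 1 coda /kv/ has 2 consonants (> 1) → illicit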